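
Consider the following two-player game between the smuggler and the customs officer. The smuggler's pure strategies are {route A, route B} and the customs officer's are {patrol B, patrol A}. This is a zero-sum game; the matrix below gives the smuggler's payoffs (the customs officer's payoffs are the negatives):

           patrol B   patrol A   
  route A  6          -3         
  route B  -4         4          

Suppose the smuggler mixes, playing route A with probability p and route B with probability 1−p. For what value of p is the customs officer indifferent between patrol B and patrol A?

The customs officer's indifference between patrol B and patrol A determines the smuggler's mixing probability p:
  the customs officer's expected payoff from patrol B: p·(-6) + (1−p)·4 = -10p + 4
  the customs officer's expected payoff from patrol A: p·3 + (1−p)·(-4) = 7p - 4
  -10p + 4 = 7p - 4  ⇒  -17p = -8  ⇒  p = 8/17.

p = 8/17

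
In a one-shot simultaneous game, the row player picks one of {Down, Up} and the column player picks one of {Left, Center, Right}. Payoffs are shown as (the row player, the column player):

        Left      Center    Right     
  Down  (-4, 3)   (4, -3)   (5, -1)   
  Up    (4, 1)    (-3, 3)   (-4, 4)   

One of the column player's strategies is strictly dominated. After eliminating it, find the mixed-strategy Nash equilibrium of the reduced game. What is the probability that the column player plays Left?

The column player's strategy Center is strictly dominated by Right: -1 > -3 and 4 > 3. Eliminate Center.
For the row player to be willing to mix, the row player must be indifferent between Down and Up, which pins down the column player's mix.
  the row player's expected payoff from Down: q·(-4) + (1−q)·5 = -9q + 5
  the row player's expected payoff from Up: q·4 + (1−q)·(-4) = 8q - 4
  -9q + 5 = 8q - 4  ⇒  -17q = -9  ⇒  q = 9/17.

q = 9/17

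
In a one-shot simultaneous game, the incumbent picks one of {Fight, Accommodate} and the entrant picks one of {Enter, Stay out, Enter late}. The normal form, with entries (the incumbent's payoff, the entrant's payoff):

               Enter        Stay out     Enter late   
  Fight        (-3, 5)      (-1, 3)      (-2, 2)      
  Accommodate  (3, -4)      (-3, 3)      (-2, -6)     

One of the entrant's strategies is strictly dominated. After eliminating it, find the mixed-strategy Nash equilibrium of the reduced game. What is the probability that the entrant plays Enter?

q = 1/4

The entrant's strategy Enter late is strictly dominated by Enter: 5 > 2 and -4 > -6. Eliminate Enter late.
Set the incumbent's expected payoff from Fight equal to that from Accommodate:
  the incumbent's payoff from Fight: q·(-3) + (1−q)·(-1) = -2q - 1
  the incumbent's payoff from Accommodate: q·3 + (1−q)·(-3) = 6q - 3
  -2q - 1 = 6q - 3  ⇒  -8q = -2  ⇒  q = 1/4.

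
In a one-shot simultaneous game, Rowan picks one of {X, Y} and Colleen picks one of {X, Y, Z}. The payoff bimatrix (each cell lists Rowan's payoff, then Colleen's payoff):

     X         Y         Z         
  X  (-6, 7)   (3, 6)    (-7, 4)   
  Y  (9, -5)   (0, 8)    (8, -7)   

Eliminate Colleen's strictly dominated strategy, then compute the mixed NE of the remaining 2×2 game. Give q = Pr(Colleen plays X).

Colleen's strategy Z is strictly dominated by X: 7 > 4 and -5 > -7. Eliminate Z.
For Rowan to be willing to mix, Rowan must be indifferent between X and Y, which pins down Colleen's mix.
  Rowan's payoff to X: q·(-6) + (1−q)·3 = -9q + 3
  Rowan's payoff to Y: q·9 + (1−q)·0 = 9q
  -9q + 3 = 9q  ⇒  -18q = -3  ⇒  q = 1/6.

q = 1/6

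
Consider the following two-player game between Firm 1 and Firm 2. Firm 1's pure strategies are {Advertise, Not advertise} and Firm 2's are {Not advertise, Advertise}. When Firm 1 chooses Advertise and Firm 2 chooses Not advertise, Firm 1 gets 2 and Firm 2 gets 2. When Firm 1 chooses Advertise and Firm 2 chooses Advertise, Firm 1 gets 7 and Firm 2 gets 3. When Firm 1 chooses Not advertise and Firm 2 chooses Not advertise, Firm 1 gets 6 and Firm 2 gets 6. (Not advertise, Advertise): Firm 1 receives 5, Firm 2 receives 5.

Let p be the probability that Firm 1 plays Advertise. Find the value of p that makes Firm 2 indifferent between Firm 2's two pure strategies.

p = 1/2

In a mixed equilibrium Firm 2 is indifferent between Not advertise and Advertise; this condition fixes p.
  Firm 2's payoff to Not advertise: p·2 + (1−p)·6 = -4p + 6
  Firm 2's payoff to Advertise: p·3 + (1−p)·5 = -2p + 5
  -4p + 6 = -2p + 5  ⇒  -2p = -1  ⇒  p = 1/2.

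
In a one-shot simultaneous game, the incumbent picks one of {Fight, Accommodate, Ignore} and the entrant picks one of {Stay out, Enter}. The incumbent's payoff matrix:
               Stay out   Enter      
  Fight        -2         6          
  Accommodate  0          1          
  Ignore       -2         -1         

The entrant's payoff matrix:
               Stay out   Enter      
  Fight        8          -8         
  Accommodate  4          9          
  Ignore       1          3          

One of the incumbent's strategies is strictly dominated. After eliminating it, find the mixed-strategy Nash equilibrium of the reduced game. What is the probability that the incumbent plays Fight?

The incumbent's strategy Ignore is strictly dominated by Accommodate: 0 > -2 and 1 > -1. Eliminate Ignore.
For the entrant to be willing to mix, the entrant must be indifferent between Stay out and Enter, which pins down the incumbent's mix.
  the entrant's expected payoff from Stay out: p·8 + (1−p)·4 = 4p + 4
  the entrant's expected payoff from Enter: p·(-8) + (1−p)·9 = -17p + 9
  4p + 4 = -17p + 9  ⇒  21p = 5  ⇒  p = 5/21.

p = 5/21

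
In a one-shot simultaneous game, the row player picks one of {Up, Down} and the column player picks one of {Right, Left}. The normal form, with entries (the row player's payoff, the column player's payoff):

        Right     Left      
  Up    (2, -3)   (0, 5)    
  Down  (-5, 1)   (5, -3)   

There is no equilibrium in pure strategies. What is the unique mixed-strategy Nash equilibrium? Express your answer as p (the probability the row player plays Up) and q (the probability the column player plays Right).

p = 1/3, q = 5/12

For the column player to be willing to mix, the column player must be indifferent between Right and Left, which pins down the row player's mix.
  the column player's expected payoff from Right: p·(-3) + (1−p)·1 = -4p + 1
  the column player's expected payoff from Left: p·5 + (1−p)·(-3) = 8p - 3
  -4p + 1 = 8p - 3  ⇒  -12p = -4  ⇒  p = 1/3.
For the row player to be willing to mix, the row player must be indifferent between Up and Down, which pins down the column player's mix.
  the row player's expected payoff from Up: q·2 + (1−q)·0 = 2q
  the row player's expected payoff from Down: q·(-5) + (1−q)·5 = -10q + 5
  2q = -10q + 5  ⇒  12q = 5  ⇒  q = 5/12.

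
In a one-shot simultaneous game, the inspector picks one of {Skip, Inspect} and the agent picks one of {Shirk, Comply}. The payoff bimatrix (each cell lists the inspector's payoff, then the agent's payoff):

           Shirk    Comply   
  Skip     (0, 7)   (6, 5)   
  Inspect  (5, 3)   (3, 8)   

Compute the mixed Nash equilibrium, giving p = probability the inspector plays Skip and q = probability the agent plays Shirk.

p = 5/7, q = 3/8

For the agent to be willing to mix, the agent must be indifferent between Shirk and Comply, which pins down the inspector's mix.
  the agent's expected payoff from Shirk: p·7 + (1−p)·3 = 4p + 3
  the agent's expected payoff from Comply: p·5 + (1−p)·8 = -3p + 8
  4p + 3 = -3p + 8  ⇒  7p = 5  ⇒  p = 5/7.
For the inspector to be willing to mix, the inspector must be indifferent between Skip and Inspect, which pins down the agent's mix.
  the inspector's payoff from Skip: q·0 + (1−q)·6 = -6q + 6
  the inspector's payoff from Inspect: q·5 + (1−q)·3 = 2q + 3
  -6q + 6 = 2q + 3  ⇒  -8q = -3  ⇒  q = 3/8.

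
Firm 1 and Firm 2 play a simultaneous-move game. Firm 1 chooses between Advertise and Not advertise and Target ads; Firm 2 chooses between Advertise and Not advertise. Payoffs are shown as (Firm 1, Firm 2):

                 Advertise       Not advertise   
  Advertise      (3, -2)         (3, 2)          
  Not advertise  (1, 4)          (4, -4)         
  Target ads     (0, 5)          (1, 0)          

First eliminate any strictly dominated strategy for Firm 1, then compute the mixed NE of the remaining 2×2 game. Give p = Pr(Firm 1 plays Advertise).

p = 2/3

Firm 1's strategy Target ads is strictly dominated by Advertise: 3 > 0 and 3 > 1. Eliminate Target ads.
For Firm 2 to be willing to mix, Firm 2 must be indifferent between Advertise and Not advertise, which pins down Firm 1's mix.
  Firm 2's expected payoff from Advertise: p·(-2) + (1−p)·4 = -6p + 4
  Firm 2's expected payoff from Not advertise: p·2 + (1−p)·(-4) = 6p - 4
  -6p + 4 = 6p - 4  ⇒  -12p = -8  ⇒  p = 2/3.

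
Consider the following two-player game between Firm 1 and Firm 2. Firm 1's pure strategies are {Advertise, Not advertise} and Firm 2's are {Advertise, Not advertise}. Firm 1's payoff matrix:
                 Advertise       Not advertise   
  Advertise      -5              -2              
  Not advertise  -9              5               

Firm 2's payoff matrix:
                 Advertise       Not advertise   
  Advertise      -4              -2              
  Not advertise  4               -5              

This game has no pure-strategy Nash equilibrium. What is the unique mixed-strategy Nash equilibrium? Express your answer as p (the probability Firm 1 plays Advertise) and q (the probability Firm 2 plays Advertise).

p = 9/11, q = 7/11

Firm 2's indifference between Advertise and Not advertise determines Firm 1's mixing probability p:
  Firm 2's payoff to Advertise: p·(-4) + (1−p)·4 = -8p + 4
  Firm 2's payoff to Not advertise: p·(-2) + (1−p)·(-5) = 3p - 5
  -8p + 4 = 3p - 5  ⇒  -11p = -9  ⇒  p = 9/11.
For Firm 1 to be willing to mix, Firm 1 must be indifferent between Advertise and Not advertise, which pins down Firm 2's mix.
  Firm 1's expected payoff from Advertise: q·(-5) + (1−q)·(-2) = -3q - 2
  Firm 1's expected payoff from Not advertise: q·(-9) + (1−q)·5 = -14q + 5
  -3q - 2 = -14q + 5  ⇒  11q = 7  ⇒  q = 7/11.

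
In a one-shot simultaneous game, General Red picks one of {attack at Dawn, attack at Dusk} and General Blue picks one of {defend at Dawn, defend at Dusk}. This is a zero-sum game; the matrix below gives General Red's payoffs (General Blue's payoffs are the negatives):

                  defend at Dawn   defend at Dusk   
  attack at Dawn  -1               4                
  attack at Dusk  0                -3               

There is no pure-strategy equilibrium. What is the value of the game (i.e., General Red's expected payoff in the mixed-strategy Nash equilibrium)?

General Blue's mix must leave General Red indifferent between attack at Dawn and attack at Dusk.
  General Red's payoff from attack at Dawn: q·(-1) + (1−q)·4 = -5q + 4
  General Red's payoff from attack at Dusk: q·0 + (1−q)·(-3) = 3q - 3
  -5q + 4 = 3q - 3  ⇒  -8q = -7  ⇒  q = 7/8.
The value is General Red's expected payoff against this mix (using attack at Dawn): (7/8)·(-1) + (1/8)·4 = -3/8.

v = -3/8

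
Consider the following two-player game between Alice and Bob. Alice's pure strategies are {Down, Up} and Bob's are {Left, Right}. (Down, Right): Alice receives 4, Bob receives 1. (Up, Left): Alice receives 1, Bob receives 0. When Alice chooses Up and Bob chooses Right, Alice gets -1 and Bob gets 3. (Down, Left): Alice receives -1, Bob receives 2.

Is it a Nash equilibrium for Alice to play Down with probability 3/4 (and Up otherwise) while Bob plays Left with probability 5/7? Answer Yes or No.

Yes

Check Bob's indifference given Alice's mix p = 3/4:
  payoff from Left = 3/2; payoff from Right = 3/2 — equal.
Check Alice's indifference given Bob's mix q = 5/7:
  payoff from Down = 3/7; payoff from Up = 3/7 — equal.
Both players are indifferent, so neither can profitably deviate.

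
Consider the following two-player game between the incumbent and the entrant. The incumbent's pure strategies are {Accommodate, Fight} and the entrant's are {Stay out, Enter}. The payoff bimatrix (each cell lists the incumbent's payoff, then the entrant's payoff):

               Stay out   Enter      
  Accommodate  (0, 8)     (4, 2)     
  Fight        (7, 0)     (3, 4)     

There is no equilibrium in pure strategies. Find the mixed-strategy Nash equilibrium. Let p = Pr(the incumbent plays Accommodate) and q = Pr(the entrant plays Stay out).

p = 2/5, q = 1/8

The incumbent's mix must leave the entrant indifferent between Stay out and Enter.
  the entrant's expected payoff from Stay out: p·8 + (1−p)·0 = 8p
  the entrant's expected payoff from Enter: p·2 + (1−p)·4 = -2p + 4
  8p = -2p + 4  ⇒  10p = 4  ⇒  p = 2/5.
Set the incumbent's expected payoff from Accommodate equal to that from Fight:
  the incumbent's expected payoff from Accommodate: q·0 + (1−q)·4 = -4q + 4
  the incumbent's expected payoff from Fight: q·7 + (1−q)·3 = 4q + 3
  -4q + 4 = 4q + 3  ⇒  -8q = -1  ⇒  q = 1/8.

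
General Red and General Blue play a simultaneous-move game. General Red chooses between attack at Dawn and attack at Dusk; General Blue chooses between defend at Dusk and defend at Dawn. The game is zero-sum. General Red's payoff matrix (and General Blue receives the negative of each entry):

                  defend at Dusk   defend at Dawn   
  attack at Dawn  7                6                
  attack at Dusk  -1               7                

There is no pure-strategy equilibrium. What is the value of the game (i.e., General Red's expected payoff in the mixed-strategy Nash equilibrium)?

v = 55/9

General Red's indifference between attack at Dawn and attack at Dusk determines General Blue's mixing probability q:
  General Red's payoff to attack at Dawn: q·7 + (1−q)·6 = q + 6
  General Red's payoff to attack at Dusk: q·(-1) + (1−q)·7 = -8q + 7
  q + 6 = -8q + 7  ⇒  9q = 1  ⇒  q = 1/9.
The value is General Red's expected payoff against this mix (using attack at Dawn): (1/9)·7 + (8/9)·6 = 55/9.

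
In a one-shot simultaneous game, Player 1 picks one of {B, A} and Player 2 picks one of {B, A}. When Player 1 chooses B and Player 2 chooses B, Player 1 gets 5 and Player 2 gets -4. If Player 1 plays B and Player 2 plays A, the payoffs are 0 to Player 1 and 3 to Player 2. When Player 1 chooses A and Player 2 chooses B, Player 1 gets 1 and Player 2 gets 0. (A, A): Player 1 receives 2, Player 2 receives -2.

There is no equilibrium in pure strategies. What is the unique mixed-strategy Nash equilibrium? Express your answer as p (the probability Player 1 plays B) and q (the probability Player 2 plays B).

p = 2/9, q = 1/3

Player 2's indifference between B and A determines Player 1's mixing probability p:
  Player 2's payoff to B: p·(-4) + (1−p)·0 = -4p
  Player 2's payoff to A: p·3 + (1−p)·(-2) = 5p - 2
  -4p = 5p - 2  ⇒  -9p = -2  ⇒  p = 2/9.
For Player 1 to be willing to mix, Player 1 must be indifferent between B and A, which pins down Player 2's mix.
  Player 1's payoff from B: q·5 + (1−q)·0 = 5q
  Player 1's payoff from A: q·1 + (1−q)·2 = -q + 2
  5q = -q + 2  ⇒  6q = 2  ⇒  q = 1/3.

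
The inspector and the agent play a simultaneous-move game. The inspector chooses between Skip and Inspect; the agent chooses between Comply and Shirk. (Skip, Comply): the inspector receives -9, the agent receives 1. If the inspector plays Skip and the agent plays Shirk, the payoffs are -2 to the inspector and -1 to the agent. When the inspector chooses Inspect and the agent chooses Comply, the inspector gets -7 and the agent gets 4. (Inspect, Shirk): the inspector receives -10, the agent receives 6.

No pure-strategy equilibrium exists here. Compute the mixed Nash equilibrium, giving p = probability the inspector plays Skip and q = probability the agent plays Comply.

p = 1/2, q = 4/5

For the agent to be willing to mix, the agent must be indifferent between Comply and Shirk, which pins down the inspector's mix.
  the agent's expected payoff from Comply: p·1 + (1−p)·4 = -3p + 4
  the agent's expected payoff from Shirk: p·(-1) + (1−p)·6 = -7p + 6
  -3p + 4 = -7p + 6  ⇒  4p = 2  ⇒  p = 1/2.
For the inspector to be willing to mix, the inspector must be indifferent between Skip and Inspect, which pins down the agent's mix.
  the inspector's payoff to Skip: q·(-9) + (1−q)·(-2) = -7q - 2
  the inspector's payoff to Inspect: q·(-7) + (1−q)·(-10) = 3q - 10
  -7q - 2 = 3q - 10  ⇒  -10q = -8  ⇒  q = 4/5.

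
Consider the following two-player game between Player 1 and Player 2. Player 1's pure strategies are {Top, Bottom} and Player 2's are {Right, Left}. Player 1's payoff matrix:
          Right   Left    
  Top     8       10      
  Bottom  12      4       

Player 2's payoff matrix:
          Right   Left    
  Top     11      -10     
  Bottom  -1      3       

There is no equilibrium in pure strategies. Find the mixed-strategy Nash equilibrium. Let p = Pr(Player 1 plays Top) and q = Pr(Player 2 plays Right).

p = 4/25, q = 3/5

In a mixed equilibrium Player 2 is indifferent between Right and Left; this condition fixes p.
  Player 2's expected payoff from Right: p·11 + (1−p)·(-1) = 12p - 1
  Player 2's expected payoff from Left: p·(-10) + (1−p)·3 = -13p + 3
  12p - 1 = -13p + 3  ⇒  25p = 4  ⇒  p = 4/25.
Player 1's indifference between Top and Bottom determines Player 2's mixing probability q:
  Player 1's expected payoff from Top: q·8 + (1−q)·10 = -2q + 10
  Player 1's expected payoff from Bottom: q·12 + (1−q)·4 = 8q + 4
  -2q + 10 = 8q + 4  ⇒  -10q = -6  ⇒  q = 3/5.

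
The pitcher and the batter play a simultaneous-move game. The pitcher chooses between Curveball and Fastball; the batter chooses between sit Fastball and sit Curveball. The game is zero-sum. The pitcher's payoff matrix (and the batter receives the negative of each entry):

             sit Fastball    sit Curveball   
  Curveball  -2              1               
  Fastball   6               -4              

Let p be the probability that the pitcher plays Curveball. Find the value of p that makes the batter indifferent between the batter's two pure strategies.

For the batter to be willing to mix, the batter must be indifferent between sit Fastball and sit Curveball, which pins down the pitcher's mix.
  the batter's payoff to sit Fastball: p·2 + (1−p)·(-6) = 8p - 6
  the batter's payoff to sit Curveball: p·(-1) + (1−p)·4 = -5p + 4
  8p - 6 = -5p + 4  ⇒  13p = 10  ⇒  p = 10/13.

p = 10/13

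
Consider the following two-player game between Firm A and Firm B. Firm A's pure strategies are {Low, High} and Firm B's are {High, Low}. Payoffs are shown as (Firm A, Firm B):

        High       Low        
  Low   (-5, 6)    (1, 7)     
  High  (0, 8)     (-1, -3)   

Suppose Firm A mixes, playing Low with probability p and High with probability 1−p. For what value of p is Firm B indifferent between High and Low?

Set Firm B's expected payoff from High equal to that from Low:
  Firm B's expected payoff from High: p·6 + (1−p)·8 = -2p + 8
  Firm B's expected payoff from Low: p·7 + (1−p)·(-3) = 10p - 3
  -2p + 8 = 10p - 3  ⇒  -12p = -11  ⇒  p = 11/12.

p = 11/12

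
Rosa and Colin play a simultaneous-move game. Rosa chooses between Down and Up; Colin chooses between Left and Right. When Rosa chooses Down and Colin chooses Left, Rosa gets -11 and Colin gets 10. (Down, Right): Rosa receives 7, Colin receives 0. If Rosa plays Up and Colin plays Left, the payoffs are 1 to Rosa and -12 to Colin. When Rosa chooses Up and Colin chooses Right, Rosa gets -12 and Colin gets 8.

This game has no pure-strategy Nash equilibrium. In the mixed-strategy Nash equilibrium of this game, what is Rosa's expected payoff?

-125/31

Rosa's indifference between Down and Up determines Colin's mixing probability q:
  Rosa's payoff to Down: q·(-11) + (1−q)·7 = -18q + 7
  Rosa's payoff to Up: q·1 + (1−q)·(-12) = 13q - 12
  -18q + 7 = 13q - 12  ⇒  -31q = -19  ⇒  q = 19/31.
At equilibrium Rosa is indifferent across rows, so Rosa's payoff equals the payoff from Down: (19/31)·(-11) + (12/31)·7 = -125/31.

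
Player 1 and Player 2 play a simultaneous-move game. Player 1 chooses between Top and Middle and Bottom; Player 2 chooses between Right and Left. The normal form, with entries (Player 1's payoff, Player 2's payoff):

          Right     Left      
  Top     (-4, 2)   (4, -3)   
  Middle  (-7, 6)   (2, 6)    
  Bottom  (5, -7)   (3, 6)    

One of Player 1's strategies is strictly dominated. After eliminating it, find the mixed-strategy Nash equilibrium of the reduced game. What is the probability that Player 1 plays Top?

p = 13/18

Player 1's strategy Middle is strictly dominated by Top: -4 > -7 and 4 > 2. Eliminate Middle.
Player 2's indifference between Right and Left determines Player 1's mixing probability p:
  Player 2's payoff to Right: p·2 + (1−p)·(-7) = 9p - 7
  Player 2's payoff to Left: p·(-3) + (1−p)·6 = -9p + 6
  9p - 7 = -9p + 6  ⇒  18p = 13  ⇒  p = 13/18.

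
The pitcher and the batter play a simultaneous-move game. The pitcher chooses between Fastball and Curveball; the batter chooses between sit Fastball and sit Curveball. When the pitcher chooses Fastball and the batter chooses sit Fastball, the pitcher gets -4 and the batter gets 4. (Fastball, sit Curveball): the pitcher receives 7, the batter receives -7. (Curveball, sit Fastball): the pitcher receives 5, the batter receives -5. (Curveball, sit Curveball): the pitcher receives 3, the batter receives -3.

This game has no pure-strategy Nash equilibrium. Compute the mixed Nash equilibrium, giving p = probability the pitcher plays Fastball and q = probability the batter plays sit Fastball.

p = 2/13, q = 4/13

For the batter to be willing to mix, the batter must be indifferent between sit Fastball and sit Curveball, which pins down the pitcher's mix.
  the batter's expected payoff from sit Fastball: p·4 + (1−p)·(-5) = 9p - 5
  the batter's expected payoff from sit Curveball: p·(-7) + (1−p)·(-3) = -4p - 3
  9p - 5 = -4p - 3  ⇒  13p = 2  ⇒  p = 2/13.
Set the pitcher's expected payoff from Fastball equal to that from Curveball:
  the pitcher's payoff to Fastball: q·(-4) + (1−q)·7 = -11q + 7
  the pitcher's payoff to Curveball: q·5 + (1−q)·3 = 2q + 3
  -11q + 7 = 2q + 3  ⇒  -13q = -4  ⇒  q = 4/13.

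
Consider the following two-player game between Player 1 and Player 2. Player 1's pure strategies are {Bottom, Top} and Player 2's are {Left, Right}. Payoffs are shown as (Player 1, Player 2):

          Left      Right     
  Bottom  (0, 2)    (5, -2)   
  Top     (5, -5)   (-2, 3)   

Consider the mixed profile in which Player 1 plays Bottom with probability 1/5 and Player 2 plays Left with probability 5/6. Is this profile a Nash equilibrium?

No

Given Player 1's mix p = 1/5, Player 2's payoff from Left is -18/5 but from Right is 2. Player 2 strictly prefers Right, so Player 2 would not mix.
So the proposed profile is not a Nash equilibrium.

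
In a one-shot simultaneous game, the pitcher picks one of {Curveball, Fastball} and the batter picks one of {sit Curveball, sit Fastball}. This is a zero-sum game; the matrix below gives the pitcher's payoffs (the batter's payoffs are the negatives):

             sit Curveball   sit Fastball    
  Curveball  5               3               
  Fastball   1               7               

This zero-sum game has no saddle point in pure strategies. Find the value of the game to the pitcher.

For the pitcher to be willing to mix, the pitcher must be indifferent between Curveball and Fastball, which pins down the batter's mix.
  the pitcher's expected payoff from Curveball: q·5 + (1−q)·3 = 2q + 3
  the pitcher's expected payoff from Fastball: q·1 + (1−q)·7 = -6q + 7
  2q + 3 = -6q + 7  ⇒  8q = 4  ⇒  q = 1/2.
The value is the pitcher's expected payoff against this mix (using Curveball): (1/2)·5 + (1/2)·3 = 4.

v = 4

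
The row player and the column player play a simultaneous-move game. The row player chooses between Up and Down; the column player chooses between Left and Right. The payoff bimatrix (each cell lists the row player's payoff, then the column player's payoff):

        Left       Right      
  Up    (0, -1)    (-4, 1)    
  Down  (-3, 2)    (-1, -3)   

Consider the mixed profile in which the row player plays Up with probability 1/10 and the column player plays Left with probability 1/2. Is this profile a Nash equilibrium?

Given the row player's mix p = 1/10, the column player's payoff from Left is 17/10 but from Right is -13/5. The column player strictly prefers Left, so the column player would not mix.
So the proposed profile is not a Nash equilibrium.

No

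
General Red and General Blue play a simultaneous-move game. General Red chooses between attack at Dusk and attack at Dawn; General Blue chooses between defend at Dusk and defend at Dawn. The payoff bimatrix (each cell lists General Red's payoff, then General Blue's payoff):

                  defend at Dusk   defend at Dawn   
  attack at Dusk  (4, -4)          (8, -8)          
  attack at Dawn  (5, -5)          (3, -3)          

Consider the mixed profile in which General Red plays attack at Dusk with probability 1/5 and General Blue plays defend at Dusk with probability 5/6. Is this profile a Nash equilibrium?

Given General Red's mix p = 1/5, General Blue's payoff from defend at Dusk is -24/5 but from defend at Dawn is -4. General Blue strictly prefers defend at Dawn, so General Blue would not mix.
So the proposed profile is not a Nash equilibrium.

No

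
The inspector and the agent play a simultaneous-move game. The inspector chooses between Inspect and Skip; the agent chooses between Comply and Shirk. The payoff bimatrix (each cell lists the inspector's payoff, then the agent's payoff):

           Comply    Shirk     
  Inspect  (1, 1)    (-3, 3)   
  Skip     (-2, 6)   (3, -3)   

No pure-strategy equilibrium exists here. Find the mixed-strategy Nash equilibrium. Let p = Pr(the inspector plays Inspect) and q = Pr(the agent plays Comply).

The inspector's mix must leave the agent indifferent between Comply and Shirk.
  the agent's payoff to Comply: p·1 + (1−p)·6 = -5p + 6
  the agent's payoff to Shirk: p·3 + (1−p)·(-3) = 6p - 3
  -5p + 6 = 6p - 3  ⇒  -11p = -9  ⇒  p = 9/11.
Set the inspector's expected payoff from Inspect equal to that from Skip:
  the inspector's expected payoff from Inspect: q·1 + (1−q)·(-3) = 4q - 3
  the inspector's expected payoff from Skip: q·(-2) + (1−q)·3 = -5q + 3
  4q - 3 = -5q + 3  ⇒  9q = 6  ⇒  q = 2/3.

p = 9/11, q = 2/3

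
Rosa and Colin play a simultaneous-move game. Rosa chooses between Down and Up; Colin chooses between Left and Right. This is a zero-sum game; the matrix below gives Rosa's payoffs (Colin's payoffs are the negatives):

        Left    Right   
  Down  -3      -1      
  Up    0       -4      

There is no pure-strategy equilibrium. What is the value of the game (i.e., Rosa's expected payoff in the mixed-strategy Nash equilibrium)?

Set Rosa's expected payoff from Down equal to that from Up:
  Rosa's payoff from Down: q·(-3) + (1−q)·(-1) = -2q - 1
  Rosa's payoff from Up: q·0 + (1−q)·(-4) = 4q - 4
  -2q - 1 = 4q - 4  ⇒  -6q = -3  ⇒  q = 1/2.
The value is Rosa's expected payoff against this mix (using Down): (1/2)·(-3) + (1/2)·(-1) = -2.

v = -2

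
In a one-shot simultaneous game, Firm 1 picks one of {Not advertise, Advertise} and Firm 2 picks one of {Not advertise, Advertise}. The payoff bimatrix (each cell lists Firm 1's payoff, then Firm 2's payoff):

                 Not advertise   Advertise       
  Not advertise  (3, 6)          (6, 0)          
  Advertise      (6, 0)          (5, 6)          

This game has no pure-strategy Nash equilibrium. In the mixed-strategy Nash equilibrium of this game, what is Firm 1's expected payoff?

21/4

In a mixed equilibrium Firm 1 is indifferent between Not advertise and Advertise; this condition fixes q.
  Firm 1's payoff to Not advertise: q·3 + (1−q)·6 = -3q + 6
  Firm 1's payoff to Advertise: q·6 + (1−q)·5 = q + 5
  -3q + 6 = q + 5  ⇒  -4q = -1  ⇒  q = 1/4.
At equilibrium Firm 1 is indifferent across rows, so Firm 1's payoff equals the payoff from Not advertise: (1/4)·3 + (3/4)·6 = 21/4.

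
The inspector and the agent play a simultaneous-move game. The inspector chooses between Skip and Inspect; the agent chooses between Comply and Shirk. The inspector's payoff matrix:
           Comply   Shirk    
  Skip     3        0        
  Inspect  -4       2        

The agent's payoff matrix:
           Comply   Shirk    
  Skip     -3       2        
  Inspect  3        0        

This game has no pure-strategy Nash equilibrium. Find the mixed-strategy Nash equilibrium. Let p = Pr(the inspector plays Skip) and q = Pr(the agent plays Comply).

p = 3/8, q = 2/9

The inspector's mix must leave the agent indifferent between Comply and Shirk.
  the agent's payoff to Comply: p·(-3) + (1−p)·3 = -6p + 3
  the agent's payoff to Shirk: p·2 + (1−p)·0 = 2p
  -6p + 3 = 2p  ⇒  -8p = -3  ⇒  p = 3/8.
The agent's mix must leave the inspector indifferent between Skip and Inspect.
  the inspector's payoff to Skip: q·3 + (1−q)·0 = 3q
  the inspector's payoff to Inspect: q·(-4) + (1−q)·2 = -6q + 2
  3q = -6q + 2  ⇒  9q = 2  ⇒  q = 2/9.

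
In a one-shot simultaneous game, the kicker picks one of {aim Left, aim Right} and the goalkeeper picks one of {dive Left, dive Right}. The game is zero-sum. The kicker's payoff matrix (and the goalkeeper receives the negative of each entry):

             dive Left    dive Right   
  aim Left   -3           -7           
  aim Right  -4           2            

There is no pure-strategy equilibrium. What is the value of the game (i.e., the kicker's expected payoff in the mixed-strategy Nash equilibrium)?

v = -17/5

The kicker's indifference between aim Left and aim Right determines the goalkeeper's mixing probability q:
  the kicker's payoff from aim Left: q·(-3) + (1−q)·(-7) = 4q - 7
  the kicker's payoff from aim Right: q·(-4) + (1−q)·2 = -6q + 2
  4q - 7 = -6q + 2  ⇒  10q = 9  ⇒  q = 9/10.
The value is the kicker's expected payoff against this mix (using aim Left): (9/10)·(-3) + (1/10)·(-7) = -17/5.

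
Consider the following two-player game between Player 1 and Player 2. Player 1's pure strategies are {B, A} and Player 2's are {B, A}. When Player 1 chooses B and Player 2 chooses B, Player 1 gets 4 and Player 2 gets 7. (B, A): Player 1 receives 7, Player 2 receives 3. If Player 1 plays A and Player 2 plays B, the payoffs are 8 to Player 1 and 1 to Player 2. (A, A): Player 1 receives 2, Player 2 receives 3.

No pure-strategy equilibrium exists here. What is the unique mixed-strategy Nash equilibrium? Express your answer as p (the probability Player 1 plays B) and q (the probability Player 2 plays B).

p = 1/3, q = 5/9

Set Player 2's expected payoff from B equal to that from A:
  Player 2's payoff to B: p·7 + (1−p)·1 = 6p + 1
  Player 2's payoff to A: p·3 + (1−p)·3 = 3
  6p + 1 = 3  ⇒  6p = 2  ⇒  p = 1/3.
Player 2's mix must leave Player 1 indifferent between B and A.
  Player 1's payoff to B: q·4 + (1−q)·7 = -3q + 7
  Player 1's payoff to A: q·8 + (1−q)·2 = 6q + 2
  -3q + 7 = 6q + 2  ⇒  -9q = -5  ⇒  q = 5/9.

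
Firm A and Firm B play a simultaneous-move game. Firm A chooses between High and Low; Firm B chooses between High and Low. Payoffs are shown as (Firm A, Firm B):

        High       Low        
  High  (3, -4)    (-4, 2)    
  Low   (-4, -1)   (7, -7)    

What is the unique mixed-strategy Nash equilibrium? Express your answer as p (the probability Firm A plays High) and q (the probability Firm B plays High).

For Firm B to be willing to mix, Firm B must be indifferent between High and Low, which pins down Firm A's mix.
  Firm B's payoff to High: p·(-4) + (1−p)·(-1) = -3p - 1
  Firm B's payoff to Low: p·2 + (1−p)·(-7) = 9p - 7
  -3p - 1 = 9p - 7  ⇒  -12p = -6  ⇒  p = 1/2.
For Firm A to be willing to mix, Firm A must be indifferent between High and Low, which pins down Firm B's mix.
  Firm A's payoff from High: q·3 + (1−q)·(-4) = 7q - 4
  Firm A's payoff from Low: q·(-4) + (1−q)·7 = -11q + 7
  7q - 4 = -11q + 7  ⇒  18q = 11  ⇒  q = 11/18.

p = 1/2, q = 11/18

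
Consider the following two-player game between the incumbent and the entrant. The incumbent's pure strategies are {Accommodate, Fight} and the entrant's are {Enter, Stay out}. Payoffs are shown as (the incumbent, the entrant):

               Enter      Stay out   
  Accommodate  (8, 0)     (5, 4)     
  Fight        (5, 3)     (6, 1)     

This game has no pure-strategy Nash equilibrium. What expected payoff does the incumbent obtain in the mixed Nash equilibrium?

23/4

In a mixed equilibrium the incumbent is indifferent between Accommodate and Fight; this condition fixes q.
  the incumbent's payoff to Accommodate: q·8 + (1−q)·5 = 3q + 5
  the incumbent's payoff to Fight: q·5 + (1−q)·6 = -q + 6
  3q + 5 = -q + 6  ⇒  4q = 1  ⇒  q = 1/4.
At equilibrium the incumbent is indifferent across rows, so the incumbent's payoff equals the payoff from Accommodate: (1/4)·8 + (3/4)·5 = 23/4.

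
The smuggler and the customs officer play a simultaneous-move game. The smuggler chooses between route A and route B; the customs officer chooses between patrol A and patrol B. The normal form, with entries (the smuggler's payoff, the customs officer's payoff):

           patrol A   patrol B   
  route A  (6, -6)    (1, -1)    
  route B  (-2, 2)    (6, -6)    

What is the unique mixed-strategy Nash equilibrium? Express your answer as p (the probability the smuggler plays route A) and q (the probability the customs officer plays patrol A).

p = 8/13, q = 5/13

For the customs officer to be willing to mix, the customs officer must be indifferent between patrol A and patrol B, which pins down the smuggler's mix.
  the customs officer's payoff from patrol A: p·(-6) + (1−p)·2 = -8p + 2
  the customs officer's payoff from patrol B: p·(-1) + (1−p)·(-6) = 5p - 6
  -8p + 2 = 5p - 6  ⇒  -13p = -8  ⇒  p = 8/13.
In a mixed equilibrium the smuggler is indifferent between route A and route B; this condition fixes q.
  the smuggler's payoff to route A: q·6 + (1−q)·1 = 5q + 1
  the smuggler's payoff to route B: q·(-2) + (1−q)·6 = -8q + 6
  5q + 1 = -8q + 6  ⇒  13q = 5  ⇒  q = 5/13.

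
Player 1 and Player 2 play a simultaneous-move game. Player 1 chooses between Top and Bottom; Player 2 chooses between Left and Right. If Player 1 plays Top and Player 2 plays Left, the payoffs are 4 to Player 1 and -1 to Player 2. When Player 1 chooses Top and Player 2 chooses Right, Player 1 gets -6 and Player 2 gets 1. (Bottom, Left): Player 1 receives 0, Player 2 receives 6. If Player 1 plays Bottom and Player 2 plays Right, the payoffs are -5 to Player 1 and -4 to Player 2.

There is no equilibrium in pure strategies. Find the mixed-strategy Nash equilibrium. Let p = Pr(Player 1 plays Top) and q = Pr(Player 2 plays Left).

p = 5/6, q = 1/5

Set Player 2's expected payoff from Left equal to that from Right:
  Player 2's payoff to Left: p·(-1) + (1−p)·6 = -7p + 6
  Player 2's payoff to Right: p·1 + (1−p)·(-4) = 5p - 4
  -7p + 6 = 5p - 4  ⇒  -12p = -10  ⇒  p = 5/6.
For Player 1 to be willing to mix, Player 1 must be indifferent between Top and Bottom, which pins down Player 2's mix.
  Player 1's expected payoff from Top: q·4 + (1−q)·(-6) = 10q - 6
  Player 1's expected payoff from Bottom: q·0 + (1−q)·(-5) = 5q - 5
  10q - 6 = 5q - 5  ⇒  5q = 1  ⇒  q = 1/5.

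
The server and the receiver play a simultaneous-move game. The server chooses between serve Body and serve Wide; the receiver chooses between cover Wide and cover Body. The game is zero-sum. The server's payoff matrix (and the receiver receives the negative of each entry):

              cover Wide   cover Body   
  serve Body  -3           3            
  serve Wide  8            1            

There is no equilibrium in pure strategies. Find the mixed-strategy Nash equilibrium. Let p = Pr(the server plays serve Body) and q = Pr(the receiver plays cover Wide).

p = 7/13, q = 2/13

Set the receiver's expected payoff from cover Wide equal to that from cover Body:
  the receiver's payoff to cover Wide: p·3 + (1−p)·(-8) = 11p - 8
  the receiver's payoff to cover Body: p·(-3) + (1−p)·(-1) = -2p - 1
  11p - 8 = -2p - 1  ⇒  13p = 7  ⇒  p = 7/13.
In a mixed equilibrium the server is indifferent between serve Body and serve Wide; this condition fixes q.
  the server's payoff from serve Body: q·(-3) + (1−q)·3 = -6q + 3
  the server's payoff from serve Wide: q·8 + (1−q)·1 = 7q + 1
  -6q + 3 = 7q + 1  ⇒  -13q = -2  ⇒  q = 2/13.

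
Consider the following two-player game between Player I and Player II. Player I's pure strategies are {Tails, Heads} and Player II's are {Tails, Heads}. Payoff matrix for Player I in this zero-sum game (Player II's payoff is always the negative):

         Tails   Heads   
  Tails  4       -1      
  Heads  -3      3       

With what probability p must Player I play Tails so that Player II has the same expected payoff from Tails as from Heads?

p = 6/11

For Player II to be willing to mix, Player II must be indifferent between Tails and Heads, which pins down Player I's mix.
  Player II's payoff to Tails: p·(-4) + (1−p)·3 = -7p + 3
  Player II's payoff to Heads: p·1 + (1−p)·(-3) = 4p - 3
  -7p + 3 = 4p - 3  ⇒  -11p = -6  ⇒  p = 6/11.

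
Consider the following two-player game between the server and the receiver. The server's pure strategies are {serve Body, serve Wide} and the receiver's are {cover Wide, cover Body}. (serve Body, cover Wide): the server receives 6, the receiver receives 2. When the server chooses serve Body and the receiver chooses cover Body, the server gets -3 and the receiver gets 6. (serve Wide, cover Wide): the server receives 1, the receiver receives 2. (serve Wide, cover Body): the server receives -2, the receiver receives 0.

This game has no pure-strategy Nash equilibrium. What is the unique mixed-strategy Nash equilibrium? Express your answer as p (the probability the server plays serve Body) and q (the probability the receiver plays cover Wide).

For the receiver to be willing to mix, the receiver must be indifferent between cover Wide and cover Body, which pins down the server's mix.
  the receiver's expected payoff from cover Wide: p·2 + (1−p)·2 = 2
  the receiver's expected payoff from cover Body: p·6 + (1−p)·0 = 6p
  2 = 6p  ⇒  -6p = -2  ⇒  p = 1/3.
For the server to be willing to mix, the server must be indifferent between serve Body and serve Wide, which pins down the receiver's mix.
  the server's payoff from serve Body: q·6 + (1−q)·(-3) = 9q - 3
  the server's payoff from serve Wide: q·1 + (1−q)·(-2) = 3q - 2
  9q - 3 = 3q - 2  ⇒  6q = 1  ⇒  q = 1/6.

p = 1/3, q = 1/6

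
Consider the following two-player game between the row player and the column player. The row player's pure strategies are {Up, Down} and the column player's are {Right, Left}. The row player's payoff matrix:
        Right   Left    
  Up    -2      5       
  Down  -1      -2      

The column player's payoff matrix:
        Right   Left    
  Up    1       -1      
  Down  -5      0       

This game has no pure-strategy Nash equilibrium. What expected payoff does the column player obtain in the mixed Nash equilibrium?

-5/7

For the column player to be willing to mix, the column player must be indifferent between Right and Left, which pins down the row player's mix.
  the column player's payoff from Right: p·1 + (1−p)·(-5) = 6p - 5
  the column player's payoff from Left: p·(-1) + (1−p)·0 = -p
  6p - 5 = -p  ⇒  7p = 5  ⇒  p = 5/7.
At equilibrium the column player is indifferent across columns, so the column player's payoff equals the payoff from Right: (5/7)·1 + (2/7)·(-5) = -5/7.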